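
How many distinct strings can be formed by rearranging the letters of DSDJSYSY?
8! / (3! × 2! × 2! × 1!) = 1680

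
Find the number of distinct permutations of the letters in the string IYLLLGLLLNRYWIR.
15! / (6! × 1! × 2! × 1! × 2! × 2! × 1!) = 227026800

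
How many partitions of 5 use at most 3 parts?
By conjugation, equals partitions of 5 into parts ≤ 3. Let r_j(i) = number of partitions of i into parts ≤ j, for i = 0..5. r_1(i) = 1 for all i; r_j(i) = r_{j-1}(i) + r_j(i-j). Rows j = 2..3: ≤2: 1 1 2 2 3 3; ≤3: 1 1 2 3 4 5. r_3(5) = 5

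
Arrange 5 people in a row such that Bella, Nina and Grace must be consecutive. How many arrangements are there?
Treat the 3 as one block: (5-3+1)! × 3! = 6 × 6 = 36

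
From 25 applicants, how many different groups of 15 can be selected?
C(25,15) = 25!/(15!×10!) = 3268760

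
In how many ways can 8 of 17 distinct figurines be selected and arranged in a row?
P(17,8) = 17!/(17-8)! = 980179200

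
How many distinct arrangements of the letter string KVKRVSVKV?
9! / (1! × 4! × 1! × 3!) = 2520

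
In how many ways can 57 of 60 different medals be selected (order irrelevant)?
C(60,57) = 60!/(57!×3!) = 34220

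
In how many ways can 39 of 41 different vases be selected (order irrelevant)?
C(41,39) = 41!/(39!×2!) = 820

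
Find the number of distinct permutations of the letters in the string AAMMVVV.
7! / (2! × 2! × 3!) = 210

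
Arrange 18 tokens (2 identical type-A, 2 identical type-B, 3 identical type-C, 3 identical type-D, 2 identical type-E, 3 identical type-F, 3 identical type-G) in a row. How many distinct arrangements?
18! / (2! × 2! × 3! × 3! × 2! × 3! × 3!) = 617512896000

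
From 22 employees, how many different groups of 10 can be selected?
C(22,10) = 22!/(10!×12!) = 646646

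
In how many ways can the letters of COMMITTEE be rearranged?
9! / (1! × 1! × 2! × 1! × 2! × 2!) = 45360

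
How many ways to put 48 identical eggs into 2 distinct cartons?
C(48+2-1, 2-1) = C(49, 1) = 49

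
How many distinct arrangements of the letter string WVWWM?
5! / (1! × 3! × 1!) = 20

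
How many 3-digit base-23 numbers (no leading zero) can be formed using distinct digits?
First digit: 22 choices (nonzero). Then descending: 22 × 22 × 21 = 10164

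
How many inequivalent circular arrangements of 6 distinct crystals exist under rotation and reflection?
(6-1)!/2 = 120/2 = 60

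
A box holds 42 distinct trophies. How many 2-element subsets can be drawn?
C(42,2) = 42!/(2!×40!) = 861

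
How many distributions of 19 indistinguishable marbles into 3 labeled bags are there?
C(19+3-1, 3-1) = C(21, 2) = 210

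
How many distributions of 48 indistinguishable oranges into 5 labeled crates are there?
C(48+5-1, 5-1) = C(52, 4) = 270725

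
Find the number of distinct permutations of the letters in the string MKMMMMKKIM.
10! / (1! × 6! × 3!) = 840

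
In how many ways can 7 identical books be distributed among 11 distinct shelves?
C(7+11-1, 11-1) = C(17, 10) = 19448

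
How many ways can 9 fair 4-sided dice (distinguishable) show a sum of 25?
Coefficient of x^25 in (x + x² + ... + x^4)^9. By inclusion-exclusion on dice exceeding 4: Σ_j (-1)^j C(9,j)·C(25-1-4j, 8) = C(9,0)·C(24,8) - C(9,1)·C(20,8) + C(9,2)·C(16,8) - C(9,3)·C(12,8) + C(9,4)·C(8,8) = 1·735471 - 9·125970 + 36·12870 - 84·495 + 126·1 = 23607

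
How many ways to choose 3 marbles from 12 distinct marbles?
C(12,3) = 12!/(3!×9!) = 220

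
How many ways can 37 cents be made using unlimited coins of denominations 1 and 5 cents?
Coefficient of x^37 in 1/(1-x^1) · 1/(1-x^5). Use j coins of 5 for j = 0..⌊37/5⌋ = 7, the rest in 1s: 7 + 1 = 8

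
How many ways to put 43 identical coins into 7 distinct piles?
C(43+7-1, 7-1) = C(49, 6) = 13983816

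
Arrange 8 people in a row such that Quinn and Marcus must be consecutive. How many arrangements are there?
Treat the 2 as one block: (8-2+1)! × 2! = 5040 × 2 = 10080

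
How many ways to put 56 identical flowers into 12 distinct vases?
C(56+12-1, 12-1) = C(67, 11) = 1285063345176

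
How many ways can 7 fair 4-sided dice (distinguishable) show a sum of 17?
Coefficient of x^17 in (x + x² + ... + x^4)^7. By inclusion-exclusion on dice exceeding 4: Σ_j (-1)^j C(7,j)·C(17-1-4j, 6) = C(7,0)·C(16,6) - C(7,1)·C(12,6) + C(7,2)·C(8,6) = 1·8008 - 7·924 + 21·28 = 2128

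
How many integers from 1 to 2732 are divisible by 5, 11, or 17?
⌊2732/5⌋+⌊2732/11⌋+⌊2732/17⌋ - ⌊2732/55⌋-⌊2732/85⌋-⌊2732/187⌋ + ⌊2732/935⌋ = 546+248+160 - 49-32-14 + 2 = 861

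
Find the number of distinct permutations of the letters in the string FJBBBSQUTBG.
11! / (1! × 1! × 1! × 1! × 1! × 4! × 1! × 1!) = 1663200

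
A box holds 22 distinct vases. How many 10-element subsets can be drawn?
C(22,10) = 22!/(10!×12!) = 646646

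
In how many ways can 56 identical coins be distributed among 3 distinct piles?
C(56+3-1, 3-1) = C(58, 2) = 1653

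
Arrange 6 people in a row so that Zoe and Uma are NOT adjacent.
Total - adjacent = 6! - (6-1)!×2 = 720 - 240 = 480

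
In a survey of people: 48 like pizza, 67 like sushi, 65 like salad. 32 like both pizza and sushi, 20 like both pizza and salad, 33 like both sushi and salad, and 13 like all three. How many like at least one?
|A∪B∪C| = 48+67+65-32-20-33+13 = 108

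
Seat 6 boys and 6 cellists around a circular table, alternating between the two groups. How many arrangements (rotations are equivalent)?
Fix one of the boys: (6-1)! ways for the remaining boys, × 6! ways for the cellists = 120 × 720 = 86400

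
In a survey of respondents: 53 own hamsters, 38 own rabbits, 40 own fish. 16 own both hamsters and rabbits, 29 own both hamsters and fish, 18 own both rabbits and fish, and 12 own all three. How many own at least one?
|A∪B∪C| = 53+38+40-16-29-18+12 = 80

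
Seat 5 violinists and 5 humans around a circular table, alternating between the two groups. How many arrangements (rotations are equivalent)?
Fix one of the violinists: (5-1)! ways for the remaining violinists, × 5! ways for the humans = 24 × 120 = 2880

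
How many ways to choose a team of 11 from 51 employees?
C(51,11) = 51!/(11!×40!) = 47626016970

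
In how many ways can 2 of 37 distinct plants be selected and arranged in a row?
P(37,2) = 37!/(37-2)! = 1332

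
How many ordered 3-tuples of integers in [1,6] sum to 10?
Coefficient of x^10 in (x + x² + ... + x^6)^3. By inclusion-exclusion on dice exceeding 6: Σ_j (-1)^j C(3,j)·C(10-1-6j, 2) = C(3,0)·C(9,2) - C(3,1)·C(3,2) = 1·36 - 3·3 = 27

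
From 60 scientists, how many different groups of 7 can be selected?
C(60,7) = 60!/(7!×53!) = 386206920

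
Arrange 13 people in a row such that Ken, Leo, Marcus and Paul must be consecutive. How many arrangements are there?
Treat the 4 as one block: (13-4+1)! × 4! = 3628800 × 24 = 87091200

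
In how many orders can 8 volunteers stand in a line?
8! = 40320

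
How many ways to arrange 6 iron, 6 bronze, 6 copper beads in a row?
18! / (6! × 6! × 6!) = 17153136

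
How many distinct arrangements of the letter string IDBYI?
5! / (2! × 1! × 1! × 1!) = 60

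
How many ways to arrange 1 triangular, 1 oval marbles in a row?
2! / (1! × 1!) = 2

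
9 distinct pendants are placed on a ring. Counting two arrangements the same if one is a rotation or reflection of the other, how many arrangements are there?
(9-1)!/2 = 40320/2 = 20160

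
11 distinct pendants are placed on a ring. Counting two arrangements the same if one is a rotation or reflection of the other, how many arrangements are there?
(11-1)!/2 = 3628800/2 = 1814400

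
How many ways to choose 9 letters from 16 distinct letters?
C(16,9) = 16!/(9!×7!) = 11440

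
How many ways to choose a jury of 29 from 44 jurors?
C(44,29) = 44!/(29!×15!) = 229911617056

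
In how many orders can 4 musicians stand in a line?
4! = 24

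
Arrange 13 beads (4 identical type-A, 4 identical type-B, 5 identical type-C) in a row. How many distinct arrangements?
13! / (4! × 4! × 5!) = 90090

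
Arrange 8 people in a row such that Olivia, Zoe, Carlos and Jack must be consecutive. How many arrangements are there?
Treat the 4 as one block: (8-4+1)! × 4! = 120 × 24 = 2880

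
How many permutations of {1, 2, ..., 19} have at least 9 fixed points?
Exactly j fixed points: C(19,j)·!(19-j); sum over j ≥ 9 (derangement numbers via !m = (m-1)·(!(m-1) + !(m-2)): !0..!10 = 1, 0, 1, 2, 9, 44, 265, 1854, 14833, 133496, 1334961). Σ_{j=9}^{19} C(19,j)·!(19-j) = C(19,9)·!10 + C(19,10)·!9 + C(19,11)·!8 + C(19,12)·!7 + C(19,13)·!6 + C(19,14)·!5 + C(19,15)·!4 + C(19,16)·!3 + C(19,17)·!2 + C(19,18)·!1 + C(19,19)·!0 = 92378·1334961 + 92378·133496 + 75582·14833 + 50388·1854 + 27132·265 + 11628·44 + 3876·9 + 969·2 + 171·1 + 19·0 + 1·1 = 136875386510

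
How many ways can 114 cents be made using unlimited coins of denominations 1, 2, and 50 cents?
Coefficient of x^114 in 1/(1-x^1) · 1/(1-x^2) · 1/(1-x^50). Case on j = number of 50-cent coins (j = 0..2); remainder r = 114 - 50j is made from {1,2} in ⌊r/2⌋+1 ways. r = 114, 64, 14 → 58 + 33 + 8 = 99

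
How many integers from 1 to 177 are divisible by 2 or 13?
⌊177/2⌋ + ⌊177/13⌋ - ⌊177/26⌋ = 88 + 13 - 6 = 95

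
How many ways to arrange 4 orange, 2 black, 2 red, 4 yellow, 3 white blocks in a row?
15! / (4! × 2! × 2! × 4! × 3!) = 94594500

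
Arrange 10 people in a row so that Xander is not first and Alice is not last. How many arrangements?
By inclusion-exclusion: 10! - 2×(10-1)! + (10-2)! = 3628800 - 725760 + 40320 = 2943360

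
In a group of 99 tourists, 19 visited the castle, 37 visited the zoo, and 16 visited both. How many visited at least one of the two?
|A∪B| = |A| + |B| - |A∩B| = 19 + 37 - 16 = 40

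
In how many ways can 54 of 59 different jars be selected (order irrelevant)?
C(59,54) = 59!/(54!×5!) = 5006386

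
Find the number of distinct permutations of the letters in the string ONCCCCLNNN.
10! / (1! × 1! × 4! × 4!) = 6300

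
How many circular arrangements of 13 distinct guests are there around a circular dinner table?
Circular: fix one position, arrange the rest. (13-1)! = 479001600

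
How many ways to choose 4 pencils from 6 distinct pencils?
C(6,4) = 6!/(4!×2!) = 15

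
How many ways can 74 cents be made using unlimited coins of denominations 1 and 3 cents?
Coefficient of x^74 in 1/(1-x^1) · 1/(1-x^3). Use j coins of 3 for j = 0..⌊74/3⌋ = 24, the rest in 1s: 24 + 1 = 25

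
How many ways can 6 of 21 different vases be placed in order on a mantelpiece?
P(21,6) = 21!/(21-6)! = 39070080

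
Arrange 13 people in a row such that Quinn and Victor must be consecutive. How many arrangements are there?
Treat the 2 as one block: (13-2+1)! × 2! = 479001600 × 2 = 958003200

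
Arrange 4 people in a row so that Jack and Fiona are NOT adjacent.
Total - adjacent = 4! - (4-1)!×2 = 24 - 12 = 12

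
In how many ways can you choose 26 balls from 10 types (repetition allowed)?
C(26+10-1, 10-1) = C(35, 9) = 70607460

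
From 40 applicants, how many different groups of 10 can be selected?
C(40,10) = 40!/(10!×30!) = 847660528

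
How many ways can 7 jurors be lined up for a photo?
7! = 5040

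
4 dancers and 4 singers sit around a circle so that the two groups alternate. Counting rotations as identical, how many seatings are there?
Fix one of the dancers: (4-1)! ways for the remaining dancers, × 4! ways for the singers = 6 × 24 = 144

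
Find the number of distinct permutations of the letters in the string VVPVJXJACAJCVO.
14! / (1! × 4! × 2! × 1! × 2! × 3! × 1!) = 151351200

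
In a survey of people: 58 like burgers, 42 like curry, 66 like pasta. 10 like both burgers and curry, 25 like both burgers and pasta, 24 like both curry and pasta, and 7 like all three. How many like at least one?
|A∪B∪C| = 58+42+66-10-25-24+7 = 114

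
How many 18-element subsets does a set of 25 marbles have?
C(25,18) = 25!/(18!×7!) = 480700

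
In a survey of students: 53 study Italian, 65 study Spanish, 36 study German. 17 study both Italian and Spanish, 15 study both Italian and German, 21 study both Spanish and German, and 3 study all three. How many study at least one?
|A∪B∪C| = 53+65+36-17-15-21+3 = 104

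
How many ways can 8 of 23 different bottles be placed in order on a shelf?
P(23,8) = 23!/(23-8)! = 19769460480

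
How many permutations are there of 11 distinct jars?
11! = 39916800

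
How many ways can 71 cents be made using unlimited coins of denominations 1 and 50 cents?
Coefficient of x^71 in 1/(1-x^1) · 1/(1-x^50). Use j coins of 50 for j = 0..⌊71/50⌋ = 1, the rest in 1s: 1 + 1 = 2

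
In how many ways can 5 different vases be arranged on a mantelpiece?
5! = 120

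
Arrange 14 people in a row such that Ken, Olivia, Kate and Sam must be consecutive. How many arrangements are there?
Treat the 4 as one block: (14-4+1)! × 4! = 39916800 × 24 = 958003200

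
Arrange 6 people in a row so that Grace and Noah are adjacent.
Treat as block: (6-1)! × 2! = 120 × 2 = 240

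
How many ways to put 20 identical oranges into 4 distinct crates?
C(20+4-1, 4-1) = C(23, 3) = 1771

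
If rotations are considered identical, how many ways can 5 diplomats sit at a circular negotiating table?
Circular: fix one position, arrange the rest. (5-1)! = 24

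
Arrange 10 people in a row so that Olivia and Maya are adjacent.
Treat as block: (10-1)! × 2! = 362880 × 2 = 725760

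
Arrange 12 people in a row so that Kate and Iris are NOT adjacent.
Total - adjacent = 12! - (12-1)!×2 = 479001600 - 79833600 = 399168000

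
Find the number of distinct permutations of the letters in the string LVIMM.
5! / (1! × 2! × 1! × 1!) = 60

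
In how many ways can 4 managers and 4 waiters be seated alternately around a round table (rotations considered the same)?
Fix one of the managers: (4-1)! ways for the remaining managers, × 4! ways for the waiters = 6 × 24 = 144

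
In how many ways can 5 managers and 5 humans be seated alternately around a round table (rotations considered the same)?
Fix one of the managers: (5-1)! ways for the remaining managers, × 5! ways for the humans = 24 × 120 = 2880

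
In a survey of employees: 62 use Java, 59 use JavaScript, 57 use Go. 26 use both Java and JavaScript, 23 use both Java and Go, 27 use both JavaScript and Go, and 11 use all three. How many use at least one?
|A∪B∪C| = 62+59+57-26-23-27+11 = 113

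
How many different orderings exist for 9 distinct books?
9! = 362880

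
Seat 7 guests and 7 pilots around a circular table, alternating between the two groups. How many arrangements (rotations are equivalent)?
Fix one of the guests: (7-1)! ways for the remaining guests, × 7! ways for the pilots = 720 × 5040 = 3628800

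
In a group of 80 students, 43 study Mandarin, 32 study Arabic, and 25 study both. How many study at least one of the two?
|A∪B| = |A| + |B| - |A∩B| = 43 + 32 - 25 = 50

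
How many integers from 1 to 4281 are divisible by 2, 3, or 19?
⌊4281/2⌋+⌊4281/3⌋+⌊4281/19⌋ - ⌊4281/6⌋-⌊4281/38⌋-⌊4281/57⌋ + ⌊4281/114⌋ = 2140+1427+225 - 713-112-75 + 37 = 2929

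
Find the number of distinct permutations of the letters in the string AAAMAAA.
7! / (6! × 1!) = 7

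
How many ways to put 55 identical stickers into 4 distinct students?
C(55+4-1, 4-1) = C(58, 3) = 30856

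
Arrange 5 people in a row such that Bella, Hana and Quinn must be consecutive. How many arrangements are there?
Treat the 3 as one block: (5-3+1)! × 3! = 6 × 6 = 36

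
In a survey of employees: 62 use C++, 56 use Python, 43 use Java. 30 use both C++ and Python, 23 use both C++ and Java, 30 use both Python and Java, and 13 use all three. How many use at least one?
|A∪B∪C| = 62+56+43-30-23-30+13 = 91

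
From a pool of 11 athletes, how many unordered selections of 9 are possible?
C(11,9) = 11!/(9!×2!) = 55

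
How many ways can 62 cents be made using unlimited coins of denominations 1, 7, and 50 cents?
Coefficient of x^62 in 1/(1-x^1) · 1/(1-x^7) · 1/(1-x^50). Case on j = number of 50-cent coins (j = 0..1); remainder r = 62 - 50j is made from {1,7} in ⌊r/7⌋+1 ways. r = 62, 12 → 9 + 2 = 11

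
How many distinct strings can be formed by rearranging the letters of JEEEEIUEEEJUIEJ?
15! / (2! × 3! × 8! × 2!) = 1351350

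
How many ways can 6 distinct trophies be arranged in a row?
6! = 720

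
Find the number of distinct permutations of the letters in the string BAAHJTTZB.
9! / (2! × 2! × 2! × 1! × 1! × 1!) = 45360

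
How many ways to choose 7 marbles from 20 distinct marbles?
C(20,7) = 20!/(7!×13!) = 77520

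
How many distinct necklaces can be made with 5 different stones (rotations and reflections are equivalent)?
(5-1)!/2 = 24/2 = 12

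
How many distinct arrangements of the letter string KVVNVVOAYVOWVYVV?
16! / (2! × 1! × 1! × 8! × 2! × 1! × 1!) = 129729600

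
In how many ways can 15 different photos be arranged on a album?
15! = 1307674368000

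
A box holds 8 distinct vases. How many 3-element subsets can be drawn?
C(8,3) = 8!/(3!×5!) = 56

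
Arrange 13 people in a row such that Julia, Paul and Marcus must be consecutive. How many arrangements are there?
Treat the 3 as one block: (13-3+1)! × 3! = 39916800 × 6 = 239500800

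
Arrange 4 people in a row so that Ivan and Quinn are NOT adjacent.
Total - adjacent = 4! - (4-1)!×2 = 24 - 12 = 12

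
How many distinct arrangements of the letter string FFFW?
4! / (1! × 3!) = 4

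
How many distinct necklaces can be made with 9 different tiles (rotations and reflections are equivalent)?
(9-1)!/2 = 40320/2 = 20160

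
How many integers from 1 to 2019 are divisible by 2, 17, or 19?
⌊2019/2⌋+⌊2019/17⌋+⌊2019/19⌋ - ⌊2019/34⌋-⌊2019/38⌋-⌊2019/323⌋ + ⌊2019/646⌋ = 1009+118+106 - 59-53-6 + 3 = 1118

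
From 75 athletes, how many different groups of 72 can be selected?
C(75,72) = 75!/(72!×3!) = 67525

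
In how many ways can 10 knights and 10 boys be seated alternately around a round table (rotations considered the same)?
Fix one of the knights: (10-1)! ways for the remaining knights, × 10! ways for the boys = 362880 × 3628800 = 1316818944000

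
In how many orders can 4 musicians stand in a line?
4! = 24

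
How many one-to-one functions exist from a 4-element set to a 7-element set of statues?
P(7,4) = 7!/(7-4)! = 840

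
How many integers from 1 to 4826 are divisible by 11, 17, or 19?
⌊4826/11⌋+⌊4826/17⌋+⌊4826/19⌋ - ⌊4826/187⌋-⌊4826/209⌋-⌊4826/323⌋ + ⌊4826/3553⌋ = 438+283+254 - 25-23-14 + 1 = 914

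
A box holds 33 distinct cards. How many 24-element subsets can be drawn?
C(33,24) = 33!/(24!×9!) = 38567100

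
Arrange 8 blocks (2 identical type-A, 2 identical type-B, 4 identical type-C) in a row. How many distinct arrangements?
8! / (2! × 2! × 4!) = 420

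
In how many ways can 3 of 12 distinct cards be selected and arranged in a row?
P(12,3) = 12!/(12-3)! = 1320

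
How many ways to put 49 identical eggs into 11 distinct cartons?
C(49+11-1, 11-1) = C(59, 10) = 62828356305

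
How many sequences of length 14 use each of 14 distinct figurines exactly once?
14! = 87178291200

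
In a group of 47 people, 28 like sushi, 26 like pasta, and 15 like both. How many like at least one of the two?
|A∪B| = |A| + |B| - |A∩B| = 28 + 26 - 15 = 39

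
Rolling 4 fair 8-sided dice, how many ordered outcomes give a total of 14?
Coefficient of x^14 in (x + x² + ... + x^8)^4. By inclusion-exclusion on dice exceeding 8: Σ_j (-1)^j C(4,j)·C(14-1-8j, 3) = C(4,0)·C(13,3) - C(4,1)·C(5,3) = 1·286 - 4·10 = 246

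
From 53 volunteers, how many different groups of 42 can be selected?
C(53,42) = 53!/(42!×11!) = 76223753060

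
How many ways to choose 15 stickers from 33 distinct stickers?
C(33,15) = 33!/(15!×18!) = 1037158320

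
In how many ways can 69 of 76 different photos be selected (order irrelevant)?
C(76,69) = 76!/(69!×7!) = 2186189400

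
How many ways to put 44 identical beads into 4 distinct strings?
C(44+4-1, 4-1) = C(47, 3) = 16215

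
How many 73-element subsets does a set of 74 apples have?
C(74,73) = 74!/(73!×1!) = 74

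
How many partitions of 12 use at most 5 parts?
By conjugation, equals partitions of 12 into parts ≤ 5. Let r_j(i) = number of partitions of i into parts ≤ j, for i = 0..12. r_1(i) = 1 for all i; r_j(i) = r_{j-1}(i) + r_j(i-j). Rows j = 2..5: ≤2: 1 1 2 2 3 3 4 4 5 5 6 6 7; ≤3: 1 1 2 3 4 5 7 8 10 12 14 16 19; ≤4: 1 1 2 3 5 6 9 11 15 18 23 27 34; ≤5: 1 1 2 3 5 7 10 13 18 23 30 37 47. r_5(12) = 47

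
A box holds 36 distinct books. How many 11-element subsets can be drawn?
C(36,11) = 36!/(11!×25!) = 600805296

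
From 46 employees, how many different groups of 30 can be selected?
C(46,30) = 46!/(30!×16!) = 991493848554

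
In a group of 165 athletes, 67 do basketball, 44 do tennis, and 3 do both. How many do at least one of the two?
|A∪B| = |A| + |B| - |A∩B| = 67 + 44 - 3 = 108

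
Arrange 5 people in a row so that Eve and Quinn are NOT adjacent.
Total - adjacent = 5! - (5-1)!×2 = 120 - 48 = 72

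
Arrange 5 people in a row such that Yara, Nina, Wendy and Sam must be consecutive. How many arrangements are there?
Treat the 4 as one block: (5-4+1)! × 4! = 2 × 24 = 48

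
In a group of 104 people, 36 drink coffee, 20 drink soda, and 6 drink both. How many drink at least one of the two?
|A∪B| = |A| + |B| - |A∩B| = 36 + 20 - 6 = 50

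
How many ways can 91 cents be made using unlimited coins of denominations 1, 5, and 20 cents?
Coefficient of x^91 in 1/(1-x^1) · 1/(1-x^5) · 1/(1-x^20). Case on j = number of 20-cent coins (j = 0..4); remainder r = 91 - 20j is made from {1,5} in ⌊r/5⌋+1 ways. r = 91, 71, 51, 31, 11 → 19 + 15 + 11 + 7 + 3 = 55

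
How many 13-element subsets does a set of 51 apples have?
C(51,13) = 51!/(13!×38!) = 476260169700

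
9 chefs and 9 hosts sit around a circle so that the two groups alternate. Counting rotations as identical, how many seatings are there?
Fix one of the chefs: (9-1)! ways for the remaining chefs, × 9! ways for the hosts = 40320 × 362880 = 14631321600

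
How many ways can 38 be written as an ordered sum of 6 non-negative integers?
C(38+6-1, 6-1) = C(43, 5) = 962598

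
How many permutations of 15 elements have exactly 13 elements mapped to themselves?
Choose the 13 fixed points C(15,13) = 105, derange the rest: !2 = Σ_{j=0}^{2} (-1)^j·2!/j! = 2 - 2 + 1 = 1. Product = 105 × 1 = 105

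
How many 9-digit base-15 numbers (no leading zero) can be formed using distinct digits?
First digit: 14 choices (nonzero). Then descending: 14 × 14 × 13 × 12 × 11 × 10 × 9 × 8 × 7 = 1695133440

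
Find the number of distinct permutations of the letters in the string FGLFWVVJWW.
10! / (3! × 2! × 1! × 1! × 1! × 2!) = 151200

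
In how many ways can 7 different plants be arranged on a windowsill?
7! = 5040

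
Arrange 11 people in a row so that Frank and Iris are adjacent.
Treat as block: (11-1)! × 2! = 3628800 × 2 = 7257600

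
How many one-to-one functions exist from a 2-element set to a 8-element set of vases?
P(8,2) = 8!/(8-2)! = 56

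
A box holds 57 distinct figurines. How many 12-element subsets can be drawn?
C(57,12) = 57!/(12!×45!) = 707285522580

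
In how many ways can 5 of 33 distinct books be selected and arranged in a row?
P(33,5) = 33!/(33-5)! = 28480320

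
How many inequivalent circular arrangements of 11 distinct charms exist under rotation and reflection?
(11-1)!/2 = 3628800/2 = 1814400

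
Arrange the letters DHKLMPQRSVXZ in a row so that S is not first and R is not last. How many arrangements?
By inclusion-exclusion: 12! - 2×(12-1)! + (12-2)! = 479001600 - 79833600 + 3628800 = 402796800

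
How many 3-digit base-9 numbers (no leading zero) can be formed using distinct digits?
First digit: 8 choices (nonzero). Then descending: 8 × 8 × 7 = 448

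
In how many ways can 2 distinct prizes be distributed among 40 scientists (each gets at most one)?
P(40,2) = 40!/(40-2)! = 1560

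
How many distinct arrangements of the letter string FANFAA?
6! / (3! × 2! × 1!) = 60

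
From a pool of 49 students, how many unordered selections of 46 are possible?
C(49,46) = 49!/(46!×3!) = 18424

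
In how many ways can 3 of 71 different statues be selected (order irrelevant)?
C(71,3) = 71!/(3!×68!) = 57155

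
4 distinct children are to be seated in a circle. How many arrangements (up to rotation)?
Circular: fix one position, arrange the rest. (4-1)! = 6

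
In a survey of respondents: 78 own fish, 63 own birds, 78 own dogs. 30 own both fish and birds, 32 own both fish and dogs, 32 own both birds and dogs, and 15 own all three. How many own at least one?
|A∪B∪C| = 78+63+78-30-32-32+15 = 140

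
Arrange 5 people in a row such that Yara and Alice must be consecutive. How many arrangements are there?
Treat the 2 as one block: (5-2+1)! × 2! = 24 × 2 = 48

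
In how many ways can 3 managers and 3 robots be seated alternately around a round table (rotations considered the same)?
Fix one of the managers: (3-1)! ways for the remaining managers, × 3! ways for the robots = 2 × 6 = 12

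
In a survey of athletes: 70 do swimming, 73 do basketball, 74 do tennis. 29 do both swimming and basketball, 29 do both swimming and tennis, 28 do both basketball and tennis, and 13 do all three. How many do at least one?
|A∪B∪C| = 70+73+74-29-29-28+13 = 144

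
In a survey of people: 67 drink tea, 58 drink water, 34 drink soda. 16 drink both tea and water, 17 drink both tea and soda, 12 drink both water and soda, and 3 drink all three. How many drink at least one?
|A∪B∪C| = 67+58+34-16-17-12+3 = 117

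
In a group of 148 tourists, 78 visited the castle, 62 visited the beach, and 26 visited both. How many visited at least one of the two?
|A∪B| = |A| + |B| - |A∩B| = 78 + 62 - 26 = 114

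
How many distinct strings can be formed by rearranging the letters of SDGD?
4! / (1! × 1! × 2!) = 12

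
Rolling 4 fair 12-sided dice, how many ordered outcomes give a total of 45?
Coefficient of x^45 in (x + x² + ... + x^12)^4. By inclusion-exclusion on dice exceeding 12: Σ_j (-1)^j C(4,j)·C(45-1-12j, 3) = C(4,0)·C(44,3) - C(4,1)·C(32,3) + C(4,2)·C(20,3) - C(4,3)·C(8,3) = 1·13244 - 4·4960 + 6·1140 - 4·56 = 20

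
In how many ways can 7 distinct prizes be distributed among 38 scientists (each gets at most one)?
P(38,7) = 38!/(38-7)! = 63606090240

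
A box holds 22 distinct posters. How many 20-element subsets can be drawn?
C(22,20) = 22!/(20!×2!) = 231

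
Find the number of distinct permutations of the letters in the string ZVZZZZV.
7! / (5! × 2!) = 21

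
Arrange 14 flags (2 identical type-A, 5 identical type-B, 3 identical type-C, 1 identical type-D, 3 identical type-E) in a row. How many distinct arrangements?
14! / (2! × 5! × 3! × 1! × 3!) = 10090080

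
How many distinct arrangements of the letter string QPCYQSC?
7! / (2! × 2! × 1! × 1! × 1!) = 1260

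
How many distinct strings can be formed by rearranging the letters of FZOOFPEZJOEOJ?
13! / (2! × 2! × 1! × 2! × 4! × 2!) = 16216200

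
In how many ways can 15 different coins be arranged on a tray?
15! = 1307674368000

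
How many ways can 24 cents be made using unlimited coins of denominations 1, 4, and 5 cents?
Coefficient of x^24 in 1/(1-x^1) · 1/(1-x^4) · 1/(1-x^5). Case on j = number of 5-cent coins (j = 0..4); remainder r = 24 - 5j is made from {1,4} in ⌊r/4⌋+1 ways. r = 24, 19, 14, 9, 4 → 7 + 5 + 4 + 3 + 2 = 21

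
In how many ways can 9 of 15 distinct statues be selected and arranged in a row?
P(15,9) = 15!/(15-9)! = 1816214400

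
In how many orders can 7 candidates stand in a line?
7! = 5040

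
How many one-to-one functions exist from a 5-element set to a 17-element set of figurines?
P(17,5) = 17!/(17-5)! = 742560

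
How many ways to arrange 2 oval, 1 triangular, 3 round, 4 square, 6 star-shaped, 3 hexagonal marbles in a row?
19! / (2! × 1! × 3! × 4! × 6! × 3!) = 97772875200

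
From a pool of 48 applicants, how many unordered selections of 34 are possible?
C(48,34) = 48!/(34!×14!) = 482320623240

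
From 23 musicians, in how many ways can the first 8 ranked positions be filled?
P(23,8) = 23!/(23-8)! = 19769460480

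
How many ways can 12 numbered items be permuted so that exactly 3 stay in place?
Choose the 3 fixed points C(12,3) = 220, derange the rest: !9 = Σ_{j=0}^{9} (-1)^j·9!/j! = 362880 - 362880 + 181440 - 60480 + 15120 - 3024 + 504 - 72 + 9 - 1 = 133496. Product = 220 × 133496 = 29369120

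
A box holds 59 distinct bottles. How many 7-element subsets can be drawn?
C(59,7) = 59!/(7!×52!) = 341149446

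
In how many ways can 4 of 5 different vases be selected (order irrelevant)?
C(5,4) = 5!/(4!×1!) = 5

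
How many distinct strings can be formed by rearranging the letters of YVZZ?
4! / (1! × 2! × 1!) = 12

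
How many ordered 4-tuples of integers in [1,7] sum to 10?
Coefficient of x^10 in (x + x² + ... + x^7)^4. By inclusion-exclusion on dice exceeding 7: Σ_j (-1)^j C(4,j)·C(10-1-7j, 3) = C(4,0)·C(9,3) = 1·84 = 84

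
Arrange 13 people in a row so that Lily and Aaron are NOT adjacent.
Total - adjacent = 13! - (13-1)!×2 = 6227020800 - 958003200 = 5269017600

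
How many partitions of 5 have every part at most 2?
Let r_j(i) = number of partitions of i into parts ≤ j, for i = 0..5. r_1(i) = 1 for all i; r_j(i) = r_{j-1}(i) + r_j(i-j). Rows j = 2..2: ≤2: 1 1 2 2 3 3. r_2(5) = 3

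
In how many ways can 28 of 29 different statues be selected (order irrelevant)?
C(29,28) = 29!/(28!×1!) = 29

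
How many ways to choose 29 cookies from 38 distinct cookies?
C(38,29) = 38!/(29!×9!) = 163011640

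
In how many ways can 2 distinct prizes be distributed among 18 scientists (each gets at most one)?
P(18,2) = 18!/(18-2)! = 306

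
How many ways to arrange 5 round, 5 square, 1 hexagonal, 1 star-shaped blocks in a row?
12! / (5! × 5! × 1! × 1!) = 33264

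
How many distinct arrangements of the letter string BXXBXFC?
7! / (1! × 3! × 1! × 2!) = 420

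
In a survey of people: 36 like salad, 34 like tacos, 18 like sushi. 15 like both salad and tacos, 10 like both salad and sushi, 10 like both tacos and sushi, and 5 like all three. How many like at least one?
|A∪B∪C| = 36+34+18-15-10-10+5 = 58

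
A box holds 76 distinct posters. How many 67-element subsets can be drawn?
C(76,67) = 76!/(67!×9!) = 142466675900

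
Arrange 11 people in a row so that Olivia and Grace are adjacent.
Treat as block: (11-1)! × 2! = 3628800 × 2 = 7257600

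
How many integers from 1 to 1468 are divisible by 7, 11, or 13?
⌊1468/7⌋+⌊1468/11⌋+⌊1468/13⌋ - ⌊1468/77⌋-⌊1468/91⌋-⌊1468/143⌋ + ⌊1468/1001⌋ = 209+133+112 - 19-16-10 + 1 = 410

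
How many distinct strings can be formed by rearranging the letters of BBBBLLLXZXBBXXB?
15! / (7! × 3! × 4! × 1!) = 1801800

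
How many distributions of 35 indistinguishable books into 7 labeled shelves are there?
C(35+7-1, 7-1) = C(41, 6) = 4496388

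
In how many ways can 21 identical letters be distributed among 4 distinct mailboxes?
C(21+4-1, 4-1) = C(24, 3) = 2024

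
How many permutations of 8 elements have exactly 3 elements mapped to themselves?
Choose the 3 fixed points C(8,3) = 56, derange the rest: !5 = Σ_{j=0}^{5} (-1)^j·5!/j! = 120 - 120 + 60 - 20 + 5 - 1 = 44. Product = 56 × 44 = 2464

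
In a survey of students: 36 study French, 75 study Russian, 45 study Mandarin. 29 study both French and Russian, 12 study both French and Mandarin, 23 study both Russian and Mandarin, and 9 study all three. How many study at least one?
|A∪B∪C| = 36+75+45-29-12-23+9 = 101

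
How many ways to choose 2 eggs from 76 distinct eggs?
C(76,2) = 76!/(2!×74!) = 2850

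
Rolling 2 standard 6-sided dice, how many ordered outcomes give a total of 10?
Coefficient of x^10 in (x + x² + ... + x^6)^2. By inclusion-exclusion on dice exceeding 6: Σ_j (-1)^j C(2,j)·C(10-1-6j, 1) = C(2,0)·C(9,1) - C(2,1)·C(3,1) = 1·9 - 2·3 = 3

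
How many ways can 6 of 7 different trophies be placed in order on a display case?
P(7,6) = 7!/(7-6)! = 5040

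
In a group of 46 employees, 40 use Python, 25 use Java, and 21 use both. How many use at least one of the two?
|A∪B| = |A| + |B| - |A∩B| = 40 + 25 - 21 = 44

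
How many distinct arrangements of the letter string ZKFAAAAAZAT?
11! / (1! × 1! × 2! × 6! × 1!) = 27720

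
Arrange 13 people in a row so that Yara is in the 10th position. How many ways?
Fix one position: (13-1)! = 479001600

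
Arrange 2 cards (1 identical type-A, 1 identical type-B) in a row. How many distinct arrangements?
2! / (1! × 1!) = 2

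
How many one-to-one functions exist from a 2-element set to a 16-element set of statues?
P(16,2) = 16!/(16-2)! = 240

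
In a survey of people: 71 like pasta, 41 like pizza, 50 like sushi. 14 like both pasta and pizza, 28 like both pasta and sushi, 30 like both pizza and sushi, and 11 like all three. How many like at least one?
|A∪B∪C| = 71+41+50-14-28-30+11 = 101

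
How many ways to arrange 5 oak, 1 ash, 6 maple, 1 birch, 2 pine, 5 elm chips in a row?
20! / (5! × 1! × 6! × 1! × 2! × 5!) = 117327450240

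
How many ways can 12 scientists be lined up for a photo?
12! = 479001600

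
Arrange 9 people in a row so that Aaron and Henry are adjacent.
Treat as block: (9-1)! × 2! = 40320 × 2 = 80640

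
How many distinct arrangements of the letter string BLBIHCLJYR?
10! / (2! × 1! × 1! × 1! × 1! × 1! × 2! × 1!) = 907200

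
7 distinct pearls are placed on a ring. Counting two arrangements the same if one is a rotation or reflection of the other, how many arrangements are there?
(7-1)!/2 = 720/2 = 360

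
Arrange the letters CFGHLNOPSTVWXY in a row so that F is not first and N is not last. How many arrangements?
By inclusion-exclusion: 14! - 2×(14-1)! + (14-2)! = 87178291200 - 12454041600 + 479001600 = 75203251200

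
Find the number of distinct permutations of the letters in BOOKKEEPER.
10! / (1! × 2! × 2! × 3! × 1! × 1!) = 151200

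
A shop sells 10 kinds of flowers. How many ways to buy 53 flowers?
C(53+10-1, 10-1) = C(62, 9) = 20286591270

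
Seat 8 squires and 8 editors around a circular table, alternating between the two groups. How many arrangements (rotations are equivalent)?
Fix one of the squires: (8-1)! ways for the remaining squires, × 8! ways for the editors = 5040 × 40320 = 203212800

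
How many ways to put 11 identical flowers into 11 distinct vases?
C(11+11-1, 11-1) = C(21, 10) = 352716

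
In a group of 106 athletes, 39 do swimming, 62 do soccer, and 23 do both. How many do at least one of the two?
|A∪B| = |A| + |B| - |A∩B| = 39 + 62 - 23 = 78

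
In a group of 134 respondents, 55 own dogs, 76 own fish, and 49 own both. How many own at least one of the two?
|A∪B| = |A| + |B| - |A∩B| = 55 + 76 - 49 = 82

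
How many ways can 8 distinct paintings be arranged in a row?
8! = 40320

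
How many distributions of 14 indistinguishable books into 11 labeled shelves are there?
C(14+11-1, 11-1) = C(24, 10) = 1961256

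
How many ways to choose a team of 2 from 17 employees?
C(17,2) = 17!/(2!×15!) = 136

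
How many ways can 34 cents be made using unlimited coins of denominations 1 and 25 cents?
Coefficient of x^34 in 1/(1-x^1) · 1/(1-x^25). Use j coins of 25 for j = 0..⌊34/25⌋ = 1, the rest in 1s: 1 + 1 = 2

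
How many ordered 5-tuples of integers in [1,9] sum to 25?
Coefficient of x^25 in (x + x² + ... + x^9)^5. By inclusion-exclusion on dice exceeding 9: Σ_j (-1)^j C(5,j)·C(25-1-9j, 4) = C(5,0)·C(24,4) - C(5,1)·C(15,4) + C(5,2)·C(6,4) = 1·10626 - 5·1365 + 10·15 = 3951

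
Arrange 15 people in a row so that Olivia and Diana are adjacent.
Treat as block: (15-1)! × 2! = 87178291200 × 2 = 174356582400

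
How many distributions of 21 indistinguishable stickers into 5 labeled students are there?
C(21+5-1, 5-1) = C(25, 4) = 12650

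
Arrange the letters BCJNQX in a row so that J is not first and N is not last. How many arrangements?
By inclusion-exclusion: 6! - 2×(6-1)! + (6-2)! = 720 - 240 + 24 = 504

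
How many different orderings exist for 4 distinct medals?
4! = 24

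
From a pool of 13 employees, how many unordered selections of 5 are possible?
C(13,5) = 13!/(5!×8!) = 1287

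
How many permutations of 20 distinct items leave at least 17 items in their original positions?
Exactly j fixed points: C(20,j)·!(20-j); sum over j ≥ 17 (derangement numbers via !m = (m-1)·(!(m-1) + !(m-2)): !0..!3 = 1, 0, 1, 2). Σ_{j=17}^{20} C(20,j)·!(20-j) = C(20,17)·!3 + C(20,18)·!2 + C(20,19)·!1 + C(20,20)·!0 = 1140·2 + 190·1 + 20·0 + 1·1 = 2471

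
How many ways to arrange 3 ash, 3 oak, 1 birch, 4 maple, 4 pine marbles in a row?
15! / (3! × 3! × 1! × 4! × 4!) = 63063000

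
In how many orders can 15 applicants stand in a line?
15! = 1307674368000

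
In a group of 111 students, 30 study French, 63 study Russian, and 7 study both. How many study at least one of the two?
|A∪B| = |A| + |B| - |A∩B| = 30 + 63 - 7 = 86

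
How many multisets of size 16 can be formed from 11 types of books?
C(16+11-1, 11-1) = C(26, 10) = 5311735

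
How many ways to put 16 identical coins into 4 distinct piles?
C(16+4-1, 4-1) = C(19, 3) = 969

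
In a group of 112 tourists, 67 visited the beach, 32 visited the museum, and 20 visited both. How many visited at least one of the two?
|A∪B| = |A| + |B| - |A∩B| = 67 + 32 - 20 = 79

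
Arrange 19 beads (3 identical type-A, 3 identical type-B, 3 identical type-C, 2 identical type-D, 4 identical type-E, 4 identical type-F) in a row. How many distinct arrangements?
19! / (3! × 3! × 3! × 2! × 4! × 4!) = 488864376000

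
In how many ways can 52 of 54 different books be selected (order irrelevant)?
C(54,52) = 54!/(52!×2!) = 1431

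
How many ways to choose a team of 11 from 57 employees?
C(57,11) = 57!/(11!×46!) = 184509266760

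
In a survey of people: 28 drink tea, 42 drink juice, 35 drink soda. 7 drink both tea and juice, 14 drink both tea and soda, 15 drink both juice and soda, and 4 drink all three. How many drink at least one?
|A∪B∪C| = 28+42+35-7-14-15+4 = 73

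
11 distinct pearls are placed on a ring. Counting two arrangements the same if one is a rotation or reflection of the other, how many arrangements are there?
(11-1)!/2 = 3628800/2 = 1814400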